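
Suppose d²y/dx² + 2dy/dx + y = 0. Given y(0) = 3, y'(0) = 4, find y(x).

Characteristic equation r² + 2r + 1 = 0 has discriminant (2)² - 4·(1) = 0, so r = -1 is a repeated root.
Hence y_h = (C1 + C2*x)*exp(-x).
Apply the initial conditions: y(0) = C1 = 3 and y'(0) = C2 - C1 = 4. Solving gives C1 = 3, C2 = 7.

y = 3*exp(-x) + 7*x*exp(-x)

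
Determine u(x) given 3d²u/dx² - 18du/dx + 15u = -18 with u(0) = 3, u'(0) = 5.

Divide through by 3: u'' - 6u' + 5u = -6.
Characteristic equation r² - 6r + 5 = 0 factors as (r - 5)(r - 1) = 0, so r = 5, 1.
Hence u_h = C1*exp(5*x) + C2*exp(x).
For the particular solution try u_p = A0. Substituting and matching coefficients of each power of x gives A0 = -6/5, so u_p = -6/5.
General solution: u = -6/5 + C1*exp(5*x) + C2*exp(x).
Apply the initial conditions: u(0) = -6/5 + C1 + C2 = 3 and u'(0) = C2 + 5*C1 = 5. Solving gives C1 = 1/5, C2 = 4.

u = -6/5 + 4*exp(x) + exp(5*x)/5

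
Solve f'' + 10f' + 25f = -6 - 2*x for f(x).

Characteristic equation r² + 10r + 25 = 0 has discriminant (10)² - 4·(25) = 0, so r = -5 is a repeated root.
Hence f_h = (C1 + C2*x)*exp(-5*x).
For the particular solution try f_p = A0 + A1*x. Substituting and matching coefficients of each power of x gives A0 = -26/125, A1 = -2/25, so f_p = -26/125 - 2*x/25.

f = -26/125 - 2*x/25 + C1*exp(-5*x) + C2*x*exp(-5*x)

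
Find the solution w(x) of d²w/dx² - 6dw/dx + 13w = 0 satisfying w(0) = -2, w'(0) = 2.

Characteristic equation r² - 6r + 13 = 0 has discriminant (-6)² - 4·(13) = -16 < 0, so r = 3 ± 2i.
Hence w_h = C1*cos(2*x)*exp(3*x) + C2*exp(3*x)*sin(2*x).
Apply the initial conditions: w(0) = C1 = -2 and w'(0) = 2*C2 + 3*C1 = 2. Solving gives C1 = -2, C2 = 4.

w = -2*cos(2*x)*exp(3*x) + 4*exp(3*x)*sin(2*x)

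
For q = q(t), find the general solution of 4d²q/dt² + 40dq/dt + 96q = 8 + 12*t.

q = 1/32 + t/8 + C1*exp(-4*t) + C2*exp(-6*t)

Divide through by 4: q'' + 10q' + 24q = 2 + 3*t.
Characteristic equation r² + 10r + 24 = 0 factors as (r + 4)(r + 6) = 0, so r = -4, -6.
Hence q_h = C1*exp(-4*t) + C2*exp(-6*t).
For the particular solution try q_p = A0 + A1*t. Substituting and matching coefficients of each power of t gives A0 = 1/32, A1 = 1/8, so q_p = 1/32 + t/8.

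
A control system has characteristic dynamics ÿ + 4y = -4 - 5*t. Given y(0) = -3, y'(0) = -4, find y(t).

y = -1 - 2*cos(2*t) - 11*sin(2*t)/8 - 5*t/4

Characteristic equation r² + 4 = 0 has discriminant (0)² - 4·(4) = -16 < 0, so r = ± 2i.
Hence y_h = C1*cos(2*t) + C2*sin(2*t).
For the particular solution try y_p = A0 + A1*t. Substituting and matching coefficients of each power of t gives A0 = -1, A1 = -5/4, so y_p = -1 - 5*t/4.
General solution: y = -1 - 5*t/4 + C1*cos(2*t) + C2*sin(2*t).
Apply the initial conditions: y(0) = -1 + C1 = -3 and y'(0) = -5/4 + 2*C2 = -4. Solving gives C1 = -2, C2 = -11/8.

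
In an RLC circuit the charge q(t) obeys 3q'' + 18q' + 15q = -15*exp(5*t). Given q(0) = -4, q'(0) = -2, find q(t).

Divide through by 3: q'' + 6q' + 5q = -5*exp(5*t).
Characteristic equation r² + 6r + 5 = 0 factors as (r + 1)(r + 5) = 0, so r = -1, -5.
Hence q_h = C1*exp(-t) + C2*exp(-5*t).
Try q_p = A*exp(5*t). Substituting into the equation and dividing by exp(5*t) gives A = -1/12, so q_p = -exp(5*t)/12.
General solution: q = -exp(5*t)/12 + C1*exp(-t) + C2*exp(-5*t).
Apply the initial conditions: q(0) = -1/12 + C1 + C2 = -4 and q'(0) = -5/12 - C1 - 5*C2 = -2. Solving gives C1 = -127/24, C2 = 11/8.

q = -127*exp(-t)/24 - exp(5*t)/12 + 11*exp(-5*t)/8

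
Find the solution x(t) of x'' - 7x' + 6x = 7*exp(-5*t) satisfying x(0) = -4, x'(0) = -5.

Characteristic equation r² - 7r + 6 = 0 factors as (r - 1)(r - 6) = 0, so r = 1, 6.
Hence x_h = C1*exp(t) + C2*exp(6*t).
Try x_p = A*exp(-5*t). Substituting into the equation and dividing by exp(-5*t) gives A = 7/66, so x_p = 7*exp(-5*t)/66.
General solution: x = 7*exp(-5*t)/66 + C1*exp(t) + C2*exp(6*t).
Apply the initial conditions: x(0) = 7/66 + C1 + C2 = -4 and x'(0) = -35/66 + C1 + 6*C2 = -5. Solving gives C1 = -121/30, C2 = -4/55.

x = -121*exp(t)/30 - 4*exp(6*t)/55 + 7*exp(-5*t)/66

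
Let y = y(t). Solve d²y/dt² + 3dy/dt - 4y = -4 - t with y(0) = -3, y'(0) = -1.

Characteristic equation r² + 3r - 4 = 0 factors as (r + 4)(r - 1) = 0, so r = -4, 1.
Hence y_h = C1*exp(-4*t) + C2*exp(t).
For the particular solution try y_p = A0 + A1*t. Substituting and matching coefficients of each power of t gives A0 = 19/16, A1 = 1/4, so y_p = 19/16 + t/4.
General solution: y = 19/16 + t/4 + C1*exp(-4*t) + C2*exp(t).
Apply the initial conditions: y(0) = 19/16 + C1 + C2 = -3 and y'(0) = 1/4 + C2 - 4*C1 = -1. Solving gives C1 = -47/80, C2 = -18/5.

y = 19/16 - 47*exp(-4*t)/80 - 18*exp(t)/5 + t/4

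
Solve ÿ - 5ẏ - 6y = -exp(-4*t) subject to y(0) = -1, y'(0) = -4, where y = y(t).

Characteristic equation r² - 5r - 6 = 0 factors as (r + 1)(r - 6) = 0, so r = -1, 6.
Hence y_h = C1*exp(-t) + C2*exp(6*t).
Try y_p = A*exp(-4*t). Substituting into the equation and dividing by exp(-4*t) gives A = -1/30, so y_p = -exp(-4*t)/30.
General solution: y = -exp(-4*t)/30 + C1*exp(-t) + C2*exp(6*t).
Apply the initial conditions: y(0) = -1/30 + C1 + C2 = -1 and y'(0) = 2/15 - C1 + 6*C2 = -4. Solving gives C1 = -5/21, C2 = -51/70.

y = -51*exp(6*t)/70 - 5*exp(-t)/21 - exp(-4*t)/30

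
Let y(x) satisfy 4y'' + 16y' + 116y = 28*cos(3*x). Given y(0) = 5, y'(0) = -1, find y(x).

y = 21*sin(3*x)/136 + 35*cos(3*x)/136 + 645*cos(5*x)*exp(-2*x)/136 + 1091*exp(-2*x)*sin(5*x)/680

Divide through by 4: y'' + 4y' + 29y = 7*cos(3*x).
Characteristic equation r² + 4r + 29 = 0 has discriminant (4)² - 4·(29) = -100 < 0, so r = -2 ± 5i.
Hence y_h = C1*cos(5*x)*exp(-2*x) + C2*exp(-2*x)*sin(5*x).
Try y_p = A*cos(3*x) + B*sin(3*x). Substituting and equating the coefficients of cos(3x) and sin(3x) gives A = 35/136, B = 21/136, so y_p = 21*sin(3*x)/136 + 35*cos(3*x)/136.
General solution: y = 21*sin(3*x)/136 + 35*cos(3*x)/136 + C1*cos(5*x)*exp(-2*x) + C2*exp(-2*x)*sin(5*x).
Apply the initial conditions: y(0) = 35/136 + C1 = 5 and y'(0) = 63/136 - 2*C1 + 5*C2 = -1. Solving gives C1 = 645/136, C2 = 1091/680.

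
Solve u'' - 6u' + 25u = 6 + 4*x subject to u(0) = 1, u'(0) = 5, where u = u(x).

Characteristic equation r² - 6r + 25 = 0 has discriminant (-6)² - 4·(25) = -64 < 0, so r = 3 ± 4i.
Hence u_h = C1*cos(4*x)*exp(3*x) + C2*exp(3*x)*sin(4*x).
For the particular solution try u_p = A0 + A1*x. Substituting and matching coefficients of each power of x gives A0 = 174/625, A1 = 4/25, so u_p = 174/625 + 4*x/25.
General solution: u = 174/625 + 4*x/25 + C1*cos(4*x)*exp(3*x) + C2*exp(3*x)*sin(4*x).
Apply the initial conditions: u(0) = 174/625 + C1 = 1 and u'(0) = 4/25 + 3*C1 + 4*C2 = 5. Solving gives C1 = 451/625, C2 = 418/625.

u = 174/625 + 4*x/25 + 418*exp(3*x)*sin(4*x)/625 + 451*cos(4*x)*exp(3*x)/625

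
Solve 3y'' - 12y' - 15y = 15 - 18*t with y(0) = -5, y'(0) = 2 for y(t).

y = -49/25 - 28*exp(5*t)/75 - 8*exp(-t)/3 + 6*t/5

Divide through by 3: y'' - 4y' - 5y = 5 - 6*t.
Characteristic equation r² - 4r - 5 = 0 factors as (r - 5)(r + 1) = 0, so r = 5, -1.
Hence y_h = C1*exp(5*t) + C2*exp(-t).
For the particular solution try y_p = A0 + A1*t. Substituting and matching coefficients of each power of t gives A0 = -49/25, A1 = 6/5, so y_p = -49/25 + 6*t/5.
General solution: y = -49/25 + 6*t/5 + C1*exp(5*t) + C2*exp(-t).
Apply the initial conditions: y(0) = -49/25 + C1 + C2 = -5 and y'(0) = 6/5 - C2 + 5*C1 = 2. Solving gives C1 = -28/75, C2 = -8/3.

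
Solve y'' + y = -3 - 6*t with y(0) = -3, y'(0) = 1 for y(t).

y = -3 - 6*t + 7*sin(t)

Characteristic equation r² + 1 = 0 has discriminant (0)² - 4·(1) = -4 < 0, so r = ± i.
Hence y_h = C1*cos(t) + C2*sin(t).
For the particular solution try y_p = A0 + A1*t. Substituting and matching coefficients of each power of t gives A0 = -3, A1 = -6, so y_p = -3 - 6*t.
General solution: y = -3 - 6*t + C1*cos(t) + C2*sin(t).
Apply the initial conditions: y(0) = -3 + C1 = -3 and y'(0) = -6 + C2 = 1. Solving gives C1 = 0, C2 = 7.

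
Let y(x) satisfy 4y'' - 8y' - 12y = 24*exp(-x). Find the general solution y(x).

y = C1*exp(-x) + C2*exp(3*x) - 3*x*exp(-x)/2

Divide through by 4: y'' - 2y' - 3y = 6*exp(-x).
Characteristic equation r² - 2r - 3 = 0 factors as (r + 1)(r - 3) = 0, so r = -1, 3.
Hence y_h = C1*exp(-x) + C2*exp(3*x).
Since exp(-x) solves the homogeneous equation (r = -1 is a root of multiplicity 1), multiply the trial by x. Try y_p = A*x*exp(-x). Substituting into the equation and dividing by exp(-x) gives A = -3/2, so y_p = -3*x*exp(-x)/2.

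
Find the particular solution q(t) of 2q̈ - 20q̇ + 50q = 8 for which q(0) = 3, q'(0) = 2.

Divide through by 2: q'' - 10q' + 25q = 4.
Characteristic equation r² - 10r + 25 = 0 has discriminant (-10)² - 4·(25) = 0, so r = 5 is a repeated root.
Hence q_h = (C1 + C2*t)*exp(5*t).
For the particular solution try q_p = A0. Substituting and matching coefficients of each power of t gives A0 = 4/25, so q_p = 4/25.
General solution: q = 4/25 + C1*exp(5*t) + C2*t*exp(5*t).
Apply the initial conditions: q(0) = 4/25 + C1 = 3 and q'(0) = C2 + 5*C1 = 2. Solving gives C1 = 71/25, C2 = -61/5.

q = 4/25 + 71*exp(5*t)/25 - 61*t*exp(5*t)/5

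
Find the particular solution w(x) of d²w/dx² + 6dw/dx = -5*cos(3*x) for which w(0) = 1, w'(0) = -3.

Characteristic equation r² + 6r = 0 factors as (r + 6)r = 0, so r = -6, 0.
Hence w_h = C1*exp(-6*x) + C2.
Try w_p = A*cos(3*x) + B*sin(3*x). Substituting and equating the coefficients of cos(3x) and sin(3x) gives A = 1/9, B = -2/9, so w_p = -2*sin(3*x)/9 + cos(3*x)/9.
General solution: w = C2 - 2*sin(3*x)/9 + cos(3*x)/9 + C1*exp(-6*x).
Apply the initial conditions: w(0) = 1/9 + C1 + C2 = 1 and w'(0) = -2/3 - 6*C1 = -3. Solving gives C1 = 7/18, C2 = 1/2.

w = 1/2 - 2*sin(3*x)/9 + cos(3*x)/9 + 7*exp(-6*x)/18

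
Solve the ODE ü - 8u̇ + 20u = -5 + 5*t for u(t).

Characteristic equation r² - 8r + 20 = 0 has discriminant (-8)² - 4·(20) = -16 < 0, so r = 4 ± 2i.
Hence u_h = C1*cos(2*t)*exp(4*t) + C2*exp(4*t)*sin(2*t).
For the particular solution try u_p = A0 + A1*t. Substituting and matching coefficients of each power of t gives A0 = -3/20, A1 = 1/4, so u_p = -3/20 + t/4.

u = -3/20 + t/4 + C1*cos(2*t)*exp(4*t) + C2*exp(4*t)*sin(2*t)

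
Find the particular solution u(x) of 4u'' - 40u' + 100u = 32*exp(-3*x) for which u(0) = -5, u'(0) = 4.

Divide through by 4: u'' - 10u' + 25u = 8*exp(-3*x).
Characteristic equation r² - 10r + 25 = 0 has discriminant (-10)² - 4·(25) = 0, so r = 5 is a repeated root.
Hence u_h = (C1 + C2*x)*exp(5*x).
Try u_p = A*exp(-3*x). Substituting into the equation and dividing by exp(-3*x) gives A = 1/8, so u_p = exp(-3*x)/8.
General solution: u = exp(-3*x)/8 + C1*exp(5*x) + C2*x*exp(5*x).
Apply the initial conditions: u(0) = 1/8 + C1 = -5 and u'(0) = -3/8 + C2 + 5*C1 = 4. Solving gives C1 = -41/8, C2 = 30.

u = -41*exp(5*x)/8 + exp(-3*x)/8 + 30*x*exp(5*x)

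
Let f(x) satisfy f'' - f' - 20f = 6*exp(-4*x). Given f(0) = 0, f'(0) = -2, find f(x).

f = -4*exp(5*x)/27 + 4*exp(-4*x)/27 - 2*x*exp(-4*x)/3

Characteristic equation r² - r - 20 = 0 factors as (r - 5)(r + 4) = 0, so r = 5, -4.
Hence f_h = C1*exp(5*x) + C2*exp(-4*x).
Since exp(-4*x) solves the homogeneous equation (r = -4 is a root of multiplicity 1), multiply the trial by x. Try f_p = A*x*exp(-4*x). Substituting into the equation and dividing by exp(-4*x) gives A = -2/3, so f_p = -2*x*exp(-4*x)/3.
General solution: f = C1*exp(5*x) + C2*exp(-4*x) - 2*x*exp(-4*x)/3.
Apply the initial conditions: f(0) = C1 + C2 = 0 and f'(0) = -2/3 - 4*C2 + 5*C1 = -2. Solving gives C1 = -4/27, C2 = 4/27.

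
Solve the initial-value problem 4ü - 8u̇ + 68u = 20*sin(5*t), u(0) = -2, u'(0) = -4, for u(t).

u = -10*sin(5*t)/41 + 25*cos(5*t)/82 - 189*cos(4*t)*exp(t)/82 - 39*exp(t)*sin(4*t)/328

Divide through by 4: u'' - 2u' + 17u = 5*sin(5*t).
Characteristic equation r² - 2r + 17 = 0 has discriminant (-2)² - 4·(17) = -64 < 0, so r = 1 ± 4i.
Hence u_h = C1*cos(4*t)*exp(t) + C2*exp(t)*sin(4*t).
Try u_p = A*cos(5*t) + B*sin(5*t). Substituting and equating the coefficients of cos(5t) and sin(5t) gives A = 25/82, B = -10/41, so u_p = -10*sin(5*t)/41 + 25*cos(5*t)/82.
General solution: u = -10*sin(5*t)/41 + 25*cos(5*t)/82 + C1*cos(4*t)*exp(t) + C2*exp(t)*sin(4*t).
Apply the initial conditions: u(0) = 25/82 + C1 = -2 and u'(0) = -50/41 + C1 + 4*C2 = -4. Solving gives C1 = -189/82, C2 = -39/328.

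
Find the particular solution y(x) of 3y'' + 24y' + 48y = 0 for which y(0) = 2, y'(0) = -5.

Divide through by 3: y'' + 8y' + 16y = 0.
Characteristic equation r² + 8r + 16 = 0 has discriminant (8)² - 4·(16) = 0, so r = -4 is a repeated root.
Hence y_h = (C1 + C2*x)*exp(-4*x).
Apply the initial conditions: y(0) = C1 = 2 and y'(0) = C2 - 4*C1 = -5. Solving gives C1 = 2, C2 = 3.

y = 2*exp(-4*x) + 3*x*exp(-4*x)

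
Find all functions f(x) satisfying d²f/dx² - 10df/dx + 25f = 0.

Characteristic equation r² - 10r + 25 = 0 has discriminant (-10)² - 4·(25) = 0, so r = 5 is a repeated root.
Hence f_h = (C1 + C2*x)*exp(5*x).

f = C1*exp(5*x) + C2*x*exp(5*x)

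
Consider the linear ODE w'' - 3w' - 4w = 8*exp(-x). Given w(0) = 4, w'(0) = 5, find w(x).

Characteristic equation r² - 3r - 4 = 0 factors as (r + 1)(r - 4) = 0, so r = -1, 4.
Hence w_h = C1*exp(-x) + C2*exp(4*x).
Since exp(-x) solves the homogeneous equation (r = -1 is a root of multiplicity 1), multiply the trial by x. Try w_p = A*x*exp(-x). Substituting into the equation and dividing by exp(-x) gives A = -8/5, so w_p = -8*x*exp(-x)/5.
General solution: w = C1*exp(-x) + C2*exp(4*x) - 8*x*exp(-x)/5.
Apply the initial conditions: w(0) = C1 + C2 = 4 and w'(0) = -8/5 - C1 + 4*C2 = 5. Solving gives C1 = 47/25, C2 = 53/25.

w = 47*exp(-x)/25 + 53*exp(4*x)/25 - 8*x*exp(-x)/5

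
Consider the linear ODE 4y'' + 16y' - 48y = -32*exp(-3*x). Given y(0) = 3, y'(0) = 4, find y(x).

y = -exp(-6*x)/12 + 8*exp(-3*x)/15 + 51*exp(2*x)/20

Divide through by 4: y'' + 4y' - 12y = -8*exp(-3*x).
Characteristic equation r² + 4r - 12 = 0 factors as (r + 6)(r - 2) = 0, so r = -6, 2.
Hence y_h = C1*exp(-6*x) + C2*exp(2*x).
Try y_p = A*exp(-3*x). Substituting into the equation and dividing by exp(-3*x) gives A = 8/15, so y_p = 8*exp(-3*x)/15.
General solution: y = 8*exp(-3*x)/15 + C1*exp(-6*x) + C2*exp(2*x).
Apply the initial conditions: y(0) = 8/15 + C1 + C2 = 3 and y'(0) = -8/5 - 6*C1 + 2*C2 = 4. Solving gives C1 = -1/12, C2 = 51/20.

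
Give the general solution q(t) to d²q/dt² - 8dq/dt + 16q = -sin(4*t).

Characteristic equation r² - 8r + 16 = 0 has discriminant (-8)² - 4·(16) = 0, so r = 4 is a repeated root.
Hence q_h = (C1 + C2*t)*exp(4*t).
Try q_p = A*cos(4*t) + B*sin(4*t). Substituting and equating the coefficients of cos(4t) and sin(4t) gives A = -1/32, B = 0, so q_p = -cos(4*t)/32.

q = -cos(4*t)/32 + C1*exp(4*t) + C2*t*exp(4*t)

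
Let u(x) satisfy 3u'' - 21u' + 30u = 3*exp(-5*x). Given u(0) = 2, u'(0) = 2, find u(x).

Divide through by 3: u'' - 7u' + 10u = exp(-5*x).
Characteristic equation r² - 7r + 10 = 0 factors as (r - 2)(r - 5) = 0, so r = 2, 5.
Hence u_h = C1*exp(2*x) + C2*exp(5*x).
Try u_p = A*exp(-5*x). Substituting into the equation and dividing by exp(-5*x) gives A = 1/70, so u_p = exp(-5*x)/70.
General solution: u = exp(-5*x)/70 + C1*exp(2*x) + C2*exp(5*x).
Apply the initial conditions: u(0) = 1/70 + C1 + C2 = 2 and u'(0) = -1/14 + 2*C1 + 5*C2 = 2. Solving gives C1 = 55/21, C2 = -19/30.

u = -19*exp(5*x)/30 + exp(-5*x)/70 + 55*exp(2*x)/21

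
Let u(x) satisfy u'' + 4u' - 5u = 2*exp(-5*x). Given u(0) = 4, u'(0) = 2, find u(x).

u = 5*exp(-5*x)/18 + 67*exp(x)/18 - x*exp(-5*x)/3

Characteristic equation r² + 4r - 5 = 0 factors as (r - 1)(r + 5) = 0, so r = 1, -5.
Hence u_h = C1*exp(x) + C2*exp(-5*x).
Since exp(-5*x) solves the homogeneous equation (r = -5 is a root of multiplicity 1), multiply the trial by x. Try u_p = A*x*exp(-5*x). Substituting into the equation and dividing by exp(-5*x) gives A = -1/3, so u_p = -x*exp(-5*x)/3.
General solution: u = C1*exp(x) + C2*exp(-5*x) - x*exp(-5*x)/3.
Apply the initial conditions: u(0) = C1 + C2 = 4 and u'(0) = -1/3 + C1 - 5*C2 = 2. Solving gives C1 = 67/18, C2 = 5/18.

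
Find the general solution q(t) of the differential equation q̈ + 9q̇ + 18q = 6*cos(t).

q = 27*sin(t)/185 + 51*cos(t)/185 + C1*exp(-6*t) + C2*exp(-3*t)

Characteristic equation r² + 9r + 18 = 0 factors as (r + 6)(r + 3) = 0, so r = -6, -3.
Hence q_h = C1*exp(-6*t) + C2*exp(-3*t).
Try q_p = A*cos(t) + B*sin(t). Substituting and equating the coefficients of cos(t) and sin(t) gives A = 51/185, B = 27/185, so q_p = 27*sin(t)/185 + 51*cos(t)/185.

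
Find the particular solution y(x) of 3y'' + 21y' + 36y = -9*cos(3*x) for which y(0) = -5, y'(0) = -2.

Divide through by 3: y'' + 7y' + 12y = -3*cos(3*x).
Characteristic equation r² + 7r + 12 = 0 factors as (r + 3)(r + 4) = 0, so r = -3, -4.
Hence y_h = C1*exp(-3*x) + C2*exp(-4*x).
Try y_p = A*cos(3*x) + B*sin(3*x). Substituting and equating the coefficients of cos(3x) and sin(3x) gives A = -1/50, B = -7/50, so y_p = -7*sin(3*x)/50 - cos(3*x)/50.
General solution: y = -7*sin(3*x)/50 - cos(3*x)/50 + C1*exp(-3*x) + C2*exp(-4*x).
Apply the initial conditions: y(0) = -1/50 + C1 + C2 = -5 and y'(0) = -21/50 - 4*C2 - 3*C1 = -2. Solving gives C1 = -43/2, C2 = 413/25.

y = -43*exp(-3*x)/2 - 7*sin(3*x)/50 - cos(3*x)/50 + 413*exp(-4*x)/25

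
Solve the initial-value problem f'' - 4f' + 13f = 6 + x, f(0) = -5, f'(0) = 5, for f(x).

f = 82/169 + x/13 - 927*cos(3*x)*exp(2*x)/169 + 2686*exp(2*x)*sin(3*x)/507

Characteristic equation r² - 4r + 13 = 0 has discriminant (-4)² - 4·(13) = -36 < 0, so r = 2 ± 3i.
Hence f_h = C1*cos(3*x)*exp(2*x) + C2*exp(2*x)*sin(3*x).
For the particular solution try f_p = A0 + A1*x. Substituting and matching coefficients of each power of x gives A0 = 82/169, A1 = 1/13, so f_p = 82/169 + x/13.
General solution: f = 82/169 + x/13 + C1*cos(3*x)*exp(2*x) + C2*exp(2*x)*sin(3*x).
Apply the initial conditions: f(0) = 82/169 + C1 = -5 and f'(0) = 1/13 + 2*C1 + 3*C2 = 5. Solving gives C1 = -927/169, C2 = 2686/507.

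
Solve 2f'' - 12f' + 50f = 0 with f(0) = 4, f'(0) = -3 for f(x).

f = 4*cos(4*x)*exp(3*x) - 15*exp(3*x)*sin(4*x)/4

Divide through by 2: f'' - 6f' + 25f = 0.
Characteristic equation r² - 6r + 25 = 0 has discriminant (-6)² - 4·(25) = -64 < 0, so r = 3 ± 4i.
Hence f_h = C1*cos(4*x)*exp(3*x) + C2*exp(3*x)*sin(4*x).
Apply the initial conditions: f(0) = C1 = 4 and f'(0) = 3*C1 + 4*C2 = -3. Solving gives C1 = 4, C2 = -15/4.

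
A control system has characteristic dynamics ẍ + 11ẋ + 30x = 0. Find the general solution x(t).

Characteristic equation r² + 11r + 30 = 0 factors as (r + 5)(r + 6) = 0, so r = -5, -6.
Hence x_h = C1*exp(-5*t) + C2*exp(-6*t).

x = C1*exp(-5*t) + C2*exp(-6*t)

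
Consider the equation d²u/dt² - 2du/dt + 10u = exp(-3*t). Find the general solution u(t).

u = exp(-3*t)/25 + C1*cos(3*t)*exp(t) + C2*exp(t)*sin(3*t)

Characteristic equation r² - 2r + 10 = 0 has discriminant (-2)² - 4·(10) = -36 < 0, so r = 1 ± 3i.
Hence u_h = C1*cos(3*t)*exp(t) + C2*exp(t)*sin(3*t).
Try u_p = A*exp(-3*t). Substituting into the equation and dividing by exp(-3*t) gives A = 1/25, so u_p = exp(-3*t)/25.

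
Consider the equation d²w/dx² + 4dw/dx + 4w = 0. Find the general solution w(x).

Characteristic equation r² + 4r + 4 = 0 has discriminant (4)² - 4·(4) = 0, so r = -2 is a repeated root.
Hence w_h = (C1 + C2*x)*exp(-2*x).

w = C1*exp(-2*x) + C2*x*exp(-2*x)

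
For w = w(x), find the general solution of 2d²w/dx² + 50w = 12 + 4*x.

w = 6/25 + 2*x/25 + C1*cos(5*x) + C2*sin(5*x)

Divide through by 2: w'' + 25w = 6 + 2*x.
Characteristic equation r² + 25 = 0 has discriminant (0)² - 4·(25) = -100 < 0, so r = ± 5i.
Hence w_h = C1*cos(5*x) + C2*sin(5*x).
For the particular solution try w_p = A0 + A1*x. Substituting and matching coefficients of each power of x gives A0 = 6/25, A1 = 2/25, so w_p = 6/25 + 2*x/25.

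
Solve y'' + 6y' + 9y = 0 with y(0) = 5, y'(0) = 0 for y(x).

y = 5*exp(-3*x) + 15*x*exp(-3*x)

Characteristic equation r² + 6r + 9 = 0 has discriminant (6)² - 4·(9) = 0, so r = -3 is a repeated root.
Hence y_h = (C1 + C2*x)*exp(-3*x).
Apply the initial conditions: y(0) = C1 = 5 and y'(0) = C2 - 3*C1 = 0. Solving gives C1 = 5, C2 = 15.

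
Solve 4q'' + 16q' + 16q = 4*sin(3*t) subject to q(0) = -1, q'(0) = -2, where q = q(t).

q = -157*exp(-2*t)/169 - 12*cos(3*t)/169 - 5*sin(3*t)/169 - 49*t*exp(-2*t)/13

Divide through by 4: q'' + 4q' + 4q = sin(3*t).
Characteristic equation r² + 4r + 4 = 0 has discriminant (4)² - 4·(4) = 0, so r = -2 is a repeated root.
Hence q_h = (C1 + C2*t)*exp(-2*t).
Try q_p = A*cos(3*t) + B*sin(3*t). Substituting and equating the coefficients of cos(3t) and sin(3t) gives A = -12/169, B = -5/169, so q_p = -12*cos(3*t)/169 - 5*sin(3*t)/169.
General solution: q = -12*cos(3*t)/169 - 5*sin(3*t)/169 + C1*exp(-2*t) + C2*t*exp(-2*t).
Apply the initial conditions: q(0) = -12/169 + C1 = -1 and q'(0) = -15/169 + C2 - 2*C1 = -2. Solving gives C1 = -157/169, C2 = -49/13.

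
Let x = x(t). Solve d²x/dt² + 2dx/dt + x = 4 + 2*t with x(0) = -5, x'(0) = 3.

Characteristic equation r² + 2r + 1 = 0 has discriminant (2)² - 4·(1) = 0, so r = -1 is a repeated root.
Hence x_h = (C1 + C2*t)*exp(-t).
For the particular solution try x_p = A0 + A1*t. Substituting and matching coefficients of each power of t gives A0 = 0, A1 = 2, so x_p = 2*t.
General solution: x = 2*t + C1*exp(-t) + C2*t*exp(-t).
Apply the initial conditions: x(0) = C1 = -5 and x'(0) = 2 + C2 - C1 = 3. Solving gives C1 = -5, C2 = -4.

x = -5*exp(-t) + 2*t - 4*t*exp(-t)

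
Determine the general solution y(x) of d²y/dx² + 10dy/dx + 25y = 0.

Characteristic equation r² + 10r + 25 = 0 has discriminant (10)² - 4·(25) = 0, so r = -5 is a repeated root.
Hence y_h = (C1 + C2*x)*exp(-5*x).

y = C1*exp(-5*x) + C2*x*exp(-5*x)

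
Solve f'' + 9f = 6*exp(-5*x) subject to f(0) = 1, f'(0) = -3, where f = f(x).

f = -12*sin(3*x)/17 + 3*exp(-5*x)/17 + 14*cos(3*x)/17

Characteristic equation r² + 9 = 0 has discriminant (0)² - 4·(9) = -36 < 0, so r = ± 3i.
Hence f_h = C1*cos(3*x) + C2*sin(3*x).
Try f_p = A*exp(-5*x). Substituting into the equation and dividing by exp(-5*x) gives A = 3/17, so f_p = 3*exp(-5*x)/17.
General solution: f = 3*exp(-5*x)/17 + C1*cos(3*x) + C2*sin(3*x).
Apply the initial conditions: f(0) = 3/17 + C1 = 1 and f'(0) = -15/17 + 3*C2 = -3. Solving gives C1 = 14/17, C2 = -12/17.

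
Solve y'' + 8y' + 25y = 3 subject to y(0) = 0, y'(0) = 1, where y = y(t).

Characteristic equation r² + 8r + 25 = 0 has discriminant (8)² - 4·(25) = -36 < 0, so r = -4 ± 3i.
Hence y_h = C1*cos(3*t)*exp(-4*t) + C2*exp(-4*t)*sin(3*t).
For the particular solution try y_p = A0. Substituting and matching coefficients of each power of t gives A0 = 3/25, so y_p = 3/25.
General solution: y = 3/25 + C1*cos(3*t)*exp(-4*t) + C2*exp(-4*t)*sin(3*t).
Apply the initial conditions: y(0) = 3/25 + C1 = 0 and y'(0) = -4*C1 + 3*C2 = 1. Solving gives C1 = -3/25, C2 = 13/75.

y = 3/25 - 3*cos(3*t)*exp(-4*t)/25 + 13*exp(-4*t)*sin(3*t)/75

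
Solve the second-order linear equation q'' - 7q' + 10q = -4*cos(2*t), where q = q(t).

q = -3*cos(2*t)/29 + 7*sin(2*t)/29 + C1*exp(5*t) + C2*exp(2*t)

Characteristic equation r² - 7r + 10 = 0 factors as (r - 5)(r - 2) = 0, so r = 5, 2.
Hence q_h = C1*exp(5*t) + C2*exp(2*t).
Try q_p = A*cos(2*t) + B*sin(2*t). Substituting and equating the coefficients of cos(2t) and sin(2t) gives A = -3/29, B = 7/29, so q_p = -3*cos(2*t)/29 + 7*sin(2*t)/29.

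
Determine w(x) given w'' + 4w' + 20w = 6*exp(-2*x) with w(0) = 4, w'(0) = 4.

Characteristic equation r² + 4r + 20 = 0 has discriminant (4)² - 4·(20) = -64 < 0, so r = -2 ± 4i.
Hence w_h = C1*cos(4*x)*exp(-2*x) + C2*exp(-2*x)*sin(4*x).
Try w_p = A*exp(-2*x). Substituting into the equation and dividing by exp(-2*x) gives A = 3/8, so w_p = 3*exp(-2*x)/8.
General solution: w = 3*exp(-2*x)/8 + C1*cos(4*x)*exp(-2*x) + C2*exp(-2*x)*sin(4*x).
Apply the initial conditions: w(0) = 3/8 + C1 = 4 and w'(0) = -3/4 - 2*C1 + 4*C2 = 4. Solving gives C1 = 29/8, C2 = 3.

w = 3*exp(-2*x)/8 + 3*exp(-2*x)*sin(4*x) + 29*cos(4*x)*exp(-2*x)/8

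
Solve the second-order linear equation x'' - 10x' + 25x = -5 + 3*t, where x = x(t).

x = -19/125 + 3*t/25 + C1*exp(5*t) + C2*t*exp(5*t)

Characteristic equation r² - 10r + 25 = 0 has discriminant (-10)² - 4·(25) = 0, so r = 5 is a repeated root.
Hence x_h = (C1 + C2*t)*exp(5*t).
For the particular solution try x_p = A0 + A1*t. Substituting and matching coefficients of each power of t gives A0 = -19/125, A1 = 3/25, so x_p = -19/125 + 3*t/25.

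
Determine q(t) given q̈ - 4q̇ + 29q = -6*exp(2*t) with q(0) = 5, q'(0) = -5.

q = -6*exp(2*t)/25 - 3*exp(2*t)*sin(5*t) + 131*cos(5*t)*exp(2*t)/25

Characteristic equation r² - 4r + 29 = 0 has discriminant (-4)² - 4·(29) = -100 < 0, so r = 2 ± 5i.
Hence q_h = C1*cos(5*t)*exp(2*t) + C2*exp(2*t)*sin(5*t).
Try q_p = A*exp(2*t). Substituting into the equation and dividing by exp(2*t) gives A = -6/25, so q_p = -6*exp(2*t)/25.
General solution: q = -6*exp(2*t)/25 + C1*cos(5*t)*exp(2*t) + C2*exp(2*t)*sin(5*t).
Apply the initial conditions: q(0) = -6/25 + C1 = 5 and q'(0) = -12/25 + 2*C1 + 5*C2 = -5. Solving gives C1 = 131/25, C2 = -3.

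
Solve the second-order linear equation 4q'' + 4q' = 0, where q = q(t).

Divide through by 4: q'' + q' = 0.
Characteristic equation r² + r = 0 factors as (r + 1)r = 0, so r = -1, 0.
Hence q_h = C1*exp(-t) + C2.

q = C2 + C1*exp(-t)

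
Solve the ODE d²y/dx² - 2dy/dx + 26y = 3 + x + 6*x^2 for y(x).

y = 227/2197 + 3*x**2/13 + 25*x/338 + C1*cos(5*x)*exp(x) + C2*exp(x)*sin(5*x)

Characteristic equation r² - 2r + 26 = 0 has discriminant (-2)² - 4·(26) = -100 < 0, so r = 1 ± 5i.
Hence y_h = C1*cos(5*x)*exp(x) + C2*exp(x)*sin(5*x).
For the particular solution try y_p = A0 + A1*x + A2*x^2. Substituting and matching coefficients of each power of x gives A0 = 227/2197, A1 = 25/338, A2 = 3/13, so y_p = 227/2197 + 3*x^2/13 + 25*x/338.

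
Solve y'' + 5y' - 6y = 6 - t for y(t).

Characteristic equation r² + 5r - 6 = 0 factors as (r + 6)(r - 1) = 0, so r = -6, 1.
Hence y_h = C1*exp(-6*t) + C2*exp(t).
For the particular solution try y_p = A0 + A1*t. Substituting and matching coefficients of each power of t gives A0 = -31/36, A1 = 1/6, so y_p = -31/36 + t/6.

y = -31/36 + t/6 + C1*exp(-6*t) + C2*exp(t)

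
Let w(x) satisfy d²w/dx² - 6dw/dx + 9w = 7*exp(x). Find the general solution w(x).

Characteristic equation r² - 6r + 9 = 0 has discriminant (-6)² - 4·(9) = 0, so r = 3 is a repeated root.
Hence w_h = (C1 + C2*x)*exp(3*x).
Try w_p = A*exp(x). Substituting into the equation and dividing by exp(x) gives A = 7/4, so w_p = 7*exp(x)/4.

w = 7*exp(x)/4 + C1*exp(3*x) + C2*x*exp(3*x)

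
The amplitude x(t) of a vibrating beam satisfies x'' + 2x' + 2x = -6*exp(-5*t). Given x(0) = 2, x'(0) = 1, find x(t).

Characteristic equation r² + 2r + 2 = 0 has discriminant (2)² - 4·(2) = -4 < 0, so r = -1 ± i.
Hence x_h = C1*cos(t)*exp(-t) + C2*exp(-t)*sin(t).
Try x_p = A*exp(-5*t). Substituting into the equation and dividing by exp(-5*t) gives A = -6/17, so x_p = -6*exp(-5*t)/17.
General solution: x = -6*exp(-5*t)/17 + C1*cos(t)*exp(-t) + C2*exp(-t)*sin(t).
Apply the initial conditions: x(0) = -6/17 + C1 = 2 and x'(0) = 30/17 + C2 - C1 = 1. Solving gives C1 = 40/17, C2 = 27/17.

x = -6*exp(-5*t)/17 + 27*exp(-t)*sin(t)/17 + 40*cos(t)*exp(-t)/17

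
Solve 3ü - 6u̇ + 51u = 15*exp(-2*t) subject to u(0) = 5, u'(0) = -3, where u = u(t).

Divide through by 3: u'' - 2u' + 17u = 5*exp(-2*t).
Characteristic equation r² - 2r + 17 = 0 has discriminant (-2)² - 4·(17) = -64 < 0, so r = 1 ± 4i.
Hence u_h = C1*cos(4*t)*exp(t) + C2*exp(t)*sin(4*t).
Try u_p = A*exp(-2*t). Substituting into the equation and dividing by exp(-2*t) gives A = 1/5, so u_p = exp(-2*t)/5.
General solution: u = exp(-2*t)/5 + C1*cos(4*t)*exp(t) + C2*exp(t)*sin(4*t).
Apply the initial conditions: u(0) = 1/5 + C1 = 5 and u'(0) = -2/5 + C1 + 4*C2 = -3. Solving gives C1 = 24/5, C2 = -37/20.

u = exp(-2*t)/5 - 37*exp(t)*sin(4*t)/20 + 24*cos(4*t)*exp(t)/5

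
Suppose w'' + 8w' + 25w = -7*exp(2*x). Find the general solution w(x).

w = -7*exp(2*x)/45 + C1*cos(3*x)*exp(-4*x) + C2*exp(-4*x)*sin(3*x)

Characteristic equation r² + 8r + 25 = 0 has discriminant (8)² - 4·(25) = -36 < 0, so r = -4 ± 3i.
Hence w_h = C1*cos(3*x)*exp(-4*x) + C2*exp(-4*x)*sin(3*x).
Try w_p = A*exp(2*x). Substituting into the equation and dividing by exp(2*x) gives A = -7/45, so w_p = -7*exp(2*x)/45.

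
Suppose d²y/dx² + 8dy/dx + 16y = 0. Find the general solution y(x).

Characteristic equation r² + 8r + 16 = 0 has discriminant (8)² - 4·(16) = 0, so r = -4 is a repeated root.
Hence y_h = (C1 + C2*x)*exp(-4*x).

y = C1*exp(-4*x) + C2*x*exp(-4*x)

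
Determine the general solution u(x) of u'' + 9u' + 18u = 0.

u = C1*exp(-3*x) + C2*exp(-6*x)

Characteristic equation r² + 9r + 18 = 0 factors as (r + 3)(r + 6) = 0, so r = -3, -6.
Hence u_h = C1*exp(-3*x) + C2*exp(-6*x).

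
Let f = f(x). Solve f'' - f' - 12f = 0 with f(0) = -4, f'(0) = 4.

Characteristic equation r² - r - 12 = 0 factors as (r + 3)(r - 4) = 0, so r = -3, 4.
Hence f_h = C1*exp(-3*x) + C2*exp(4*x).
Apply the initial conditions: f(0) = C1 + C2 = -4 and f'(0) = -3*C1 + 4*C2 = 4. Solving gives C1 = -20/7, C2 = -8/7.

f = -20*exp(-3*x)/7 - 8*exp(4*x)/7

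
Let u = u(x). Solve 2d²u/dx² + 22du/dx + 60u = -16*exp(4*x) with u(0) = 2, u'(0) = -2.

Divide through by 2: u'' + 11u' + 30u = -8*exp(4*x).
Characteristic equation r² + 11r + 30 = 0 factors as (r + 5)(r + 6) = 0, so r = -5, -6.
Hence u_h = C1*exp(-5*x) + C2*exp(-6*x).
Try u_p = A*exp(4*x). Substituting into the equation and dividing by exp(4*x) gives A = -4/45, so u_p = -4*exp(4*x)/45.
General solution: u = -4*exp(4*x)/45 + C1*exp(-5*x) + C2*exp(-6*x).
Apply the initial conditions: u(0) = -4/45 + C1 + C2 = 2 and u'(0) = -16/45 - 6*C2 - 5*C1 = -2. Solving gives C1 = 98/9, C2 = -44/5.

u = -44*exp(-6*x)/5 - 4*exp(4*x)/45 + 98*exp(-5*x)/9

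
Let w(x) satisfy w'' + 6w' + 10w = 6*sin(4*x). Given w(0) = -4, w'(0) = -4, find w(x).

w = -4*cos(4*x)/17 - sin(4*x)/17 - 256*exp(-3*x)*sin(x)/17 - 64*cos(x)*exp(-3*x)/17

Characteristic equation r² + 6r + 10 = 0 has discriminant (6)² - 4·(10) = -4 < 0, so r = -3 ± i.
Hence w_h = C1*cos(x)*exp(-3*x) + C2*exp(-3*x)*sin(x).
Try w_p = A*cos(4*x) + B*sin(4*x). Substituting and equating the coefficients of cos(4x) and sin(4x) gives A = -4/17, B = -1/17, so w_p = -4*cos(4*x)/17 - sin(4*x)/17.
General solution: w = -4*cos(4*x)/17 - sin(4*x)/17 + C1*cos(x)*exp(-3*x) + C2*exp(-3*x)*sin(x).
Apply the initial conditions: w(0) = -4/17 + C1 = -4 and w'(0) = -4/17 + C2 - 3*C1 = -4. Solving gives C1 = -64/17, C2 = -256/17.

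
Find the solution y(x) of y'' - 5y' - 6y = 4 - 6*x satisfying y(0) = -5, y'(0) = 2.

y = -3/2 + x - 22*exp(-x)/7 - 5*exp(6*x)/14

Characteristic equation r² - 5r - 6 = 0 factors as (r + 1)(r - 6) = 0, so r = -1, 6.
Hence y_h = C1*exp(-x) + C2*exp(6*x).
For the particular solution try y_p = A0 + A1*x. Substituting and matching coefficients of each power of x gives A0 = -3/2, A1 = 1, so y_p = -3/2 + x.
General solution: y = -3/2 + x + C1*exp(-x) + C2*exp(6*x).
Apply the initial conditions: y(0) = -3/2 + C1 + C2 = -5 and y'(0) = 1 - C1 + 6*C2 = 2. Solving gives C1 = -22/7, C2 = -5/14.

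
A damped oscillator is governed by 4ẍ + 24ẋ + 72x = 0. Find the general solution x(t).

x = C1*cos(3*t)*exp(-3*t) + C2*exp(-3*t)*sin(3*t)

Divide through by 4: x'' + 6x' + 18x = 0.
Characteristic equation r² + 6r + 18 = 0 has discriminant (6)² - 4·(18) = -36 < 0, so r = -3 ± 3i.
Hence x_h = C1*cos(3*t)*exp(-3*t) + C2*exp(-3*t)*sin(3*t).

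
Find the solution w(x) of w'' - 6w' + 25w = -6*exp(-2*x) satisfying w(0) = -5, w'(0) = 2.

Characteristic equation r² - 6r + 25 = 0 has discriminant (-6)² - 4·(25) = -64 < 0, so r = 3 ± 4i.
Hence w_h = C1*cos(4*x)*exp(3*x) + C2*exp(3*x)*sin(4*x).
Try w_p = A*exp(-2*x). Substituting into the equation and dividing by exp(-2*x) gives A = -6/41, so w_p = -6*exp(-2*x)/41.
General solution: w = -6*exp(-2*x)/41 + C1*cos(4*x)*exp(3*x) + C2*exp(3*x)*sin(4*x).
Apply the initial conditions: w(0) = -6/41 + C1 = -5 and w'(0) = 12/41 + 3*C1 + 4*C2 = 2. Solving gives C1 = -199/41, C2 = 667/164.

w = -6*exp(-2*x)/41 - 199*cos(4*x)*exp(3*x)/41 + 667*exp(3*x)*sin(4*x)/164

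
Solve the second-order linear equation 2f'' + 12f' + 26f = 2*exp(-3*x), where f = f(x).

f = exp(-3*x)/4 + C1*cos(2*x)*exp(-3*x) + C2*exp(-3*x)*sin(2*x)

Divide through by 2: f'' + 6f' + 13f = exp(-3*x).
Characteristic equation r² + 6r + 13 = 0 has discriminant (6)² - 4·(13) = -16 < 0, so r = -3 ± 2i.
Hence f_h = C1*cos(2*x)*exp(-3*x) + C2*exp(-3*x)*sin(2*x).
Try f_p = A*exp(-3*x). Substituting into the equation and dividing by exp(-3*x) gives A = 1/4, so f_p = exp(-3*x)/4.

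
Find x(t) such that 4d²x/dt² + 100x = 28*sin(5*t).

Divide through by 4: x'' + 25x = 7*sin(5*t).
Characteristic equation r² + 25 = 0 has discriminant (0)² - 4·(25) = -100 < 0, so r = ± 5i.
Hence x_h = C1*cos(5*t) + C2*sin(5*t).
Since ±5i are characteristic roots, multiply the trial by t. Try x_p = t*(A*cos(5*t) + B*sin(5*t)). Substituting and equating the coefficients of cos(5t) and sin(5t) gives A = -7/10, B = 0, so x_p = -7*t*cos(5*t)/10.

x = C1*cos(5*t) + C2*sin(5*t) - 7*t*cos(5*t)/10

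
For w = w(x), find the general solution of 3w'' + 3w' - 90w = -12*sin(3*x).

w = 2*cos(3*x)/255 + 26*sin(3*x)/255 + C1*exp(5*x) + C2*exp(-6*x)

Divide through by 3: w'' + w' - 30w = -4*sin(3*x).
Characteristic equation r² + r - 30 = 0 factors as (r - 5)(r + 6) = 0, so r = 5, -6.
Hence w_h = C1*exp(5*x) + C2*exp(-6*x).
Try w_p = A*cos(3*x) + B*sin(3*x). Substituting and equating the coefficients of cos(3x) and sin(3x) gives A = 2/255, B = 26/255, so w_p = 2*cos(3*x)/255 + 26*sin(3*x)/255.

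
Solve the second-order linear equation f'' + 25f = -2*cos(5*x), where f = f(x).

Characteristic equation r² + 25 = 0 has discriminant (0)² - 4·(25) = -100 < 0, so r = ± 5i.
Hence f_h = C1*cos(5*x) + C2*sin(5*x).
Since ±5i are characteristic roots, multiply the trial by x. Try f_p = x*(A*cos(5*x) + B*sin(5*x)). Substituting and equating the coefficients of cos(5x) and sin(5x) gives A = 0, B = -1/5, so f_p = -x*sin(5*x)/5.

f = C1*cos(5*x) + C2*sin(5*x) - x*sin(5*x)/5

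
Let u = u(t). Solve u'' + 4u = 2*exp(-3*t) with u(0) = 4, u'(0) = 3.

u = 2*exp(-3*t)/13 + 45*sin(2*t)/26 + 50*cos(2*t)/13

Characteristic equation r² + 4 = 0 has discriminant (0)² - 4·(4) = -16 < 0, so r = ± 2i.
Hence u_h = C1*cos(2*t) + C2*sin(2*t).
Try u_p = A*exp(-3*t). Substituting into the equation and dividing by exp(-3*t) gives A = 2/13, so u_p = 2*exp(-3*t)/13.
General solution: u = 2*exp(-3*t)/13 + C1*cos(2*t) + C2*sin(2*t).
Apply the initial conditions: u(0) = 2/13 + C1 = 4 and u'(0) = -6/13 + 2*C2 = 3. Solving gives C1 = 50/13, C2 = 45/26.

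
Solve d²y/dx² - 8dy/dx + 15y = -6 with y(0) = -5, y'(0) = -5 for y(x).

Characteristic equation r² - 8r + 15 = 0 factors as (r - 5)(r - 3) = 0, so r = 5, 3.
Hence y_h = C1*exp(5*x) + C2*exp(3*x).
For the particular solution try y_p = A0. Substituting and matching coefficients of each power of x gives A0 = -2/5, so y_p = -2/5.
General solution: y = -2/5 + C1*exp(5*x) + C2*exp(3*x).
Apply the initial conditions: y(0) = -2/5 + C1 + C2 = -5 and y'(0) = 3*C2 + 5*C1 = -5. Solving gives C1 = 22/5, C2 = -9.

y = -2/5 - 9*exp(3*x) + 22*exp(5*x)/5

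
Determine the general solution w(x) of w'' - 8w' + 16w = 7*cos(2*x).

w = -7*sin(2*x)/25 + 21*cos(2*x)/100 + C1*exp(4*x) + C2*x*exp(4*x)

Characteristic equation r² - 8r + 16 = 0 has discriminant (-8)² - 4·(16) = 0, so r = 4 is a repeated root.
Hence w_h = (C1 + C2*x)*exp(4*x).
Try w_p = A*cos(2*x) + B*sin(2*x). Substituting and equating the coefficients of cos(2x) and sin(2x) gives A = 21/100, B = -7/25, so w_p = -7*sin(2*x)/25 + 21*cos(2*x)/100.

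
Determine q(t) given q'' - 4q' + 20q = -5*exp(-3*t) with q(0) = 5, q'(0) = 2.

Characteristic equation r² - 4r + 20 = 0 has discriminant (-4)² - 4·(20) = -64 < 0, so r = 2 ± 4i.
Hence q_h = C1*cos(4*t)*exp(2*t) + C2*exp(2*t)*sin(4*t).
Try q_p = A*exp(-3*t). Substituting into the equation and dividing by exp(-3*t) gives A = -5/41, so q_p = -5*exp(-3*t)/41.
General solution: q = -5*exp(-3*t)/41 + C1*cos(4*t)*exp(2*t) + C2*exp(2*t)*sin(4*t).
Apply the initial conditions: q(0) = -5/41 + C1 = 5 and q'(0) = 15/41 + 2*C1 + 4*C2 = 2. Solving gives C1 = 210/41, C2 = -353/164.

q = -5*exp(-3*t)/41 - 353*exp(2*t)*sin(4*t)/164 + 210*cos(4*t)*exp(2*t)/41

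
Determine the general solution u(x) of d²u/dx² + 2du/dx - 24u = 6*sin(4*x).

Characteristic equation r² + 2r - 24 = 0 factors as (r + 6)(r - 4) = 0, so r = -6, 4.
Hence u_h = C1*exp(-6*x) + C2*exp(4*x).
Try u_p = A*cos(4*x) + B*sin(4*x). Substituting and equating the coefficients of cos(4x) and sin(4x) gives A = -3/104, B = -15/104, so u_p = -15*sin(4*x)/104 - 3*cos(4*x)/104.

u = -15*sin(4*x)/104 - 3*cos(4*x)/104 + C1*exp(-6*x) + C2*exp(4*x)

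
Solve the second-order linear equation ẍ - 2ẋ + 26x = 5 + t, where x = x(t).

Characteristic equation r² - 2r + 26 = 0 has discriminant (-2)² - 4·(26) = -100 < 0, so r = 1 ± 5i.
Hence x_h = C1*cos(5*t)*exp(t) + C2*exp(t)*sin(5*t).
For the particular solution try x_p = A0 + A1*t. Substituting and matching coefficients of each power of t gives A0 = 33/169, A1 = 1/26, so x_p = 33/169 + t/26.

x = 33/169 + t/26 + C1*cos(5*t)*exp(t) + C2*exp(t)*sin(5*t)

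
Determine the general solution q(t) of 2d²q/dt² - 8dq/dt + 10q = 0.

q = C1*cos(t)*exp(2*t) + C2*exp(2*t)*sin(t)

Divide through by 2: q'' - 4q' + 5q = 0.
Characteristic equation r² - 4r + 5 = 0 has discriminant (-4)² - 4·(5) = -4 < 0, so r = 2 ± i.
Hence q_h = C1*cos(t)*exp(2*t) + C2*exp(2*t)*sin(t).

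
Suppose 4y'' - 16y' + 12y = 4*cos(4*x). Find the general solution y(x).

Divide through by 4: y'' - 4y' + 3y = cos(4*x).
Characteristic equation r² - 4r + 3 = 0 factors as (r - 3)(r - 1) = 0, so r = 3, 1.
Hence y_h = C1*exp(3*x) + C2*exp(x).
Try y_p = A*cos(4*x) + B*sin(4*x). Substituting and equating the coefficients of cos(4x) and sin(4x) gives A = -13/425, B = -16/425, so y_p = -16*sin(4*x)/425 - 13*cos(4*x)/425.

y = -16*sin(4*x)/425 - 13*cos(4*x)/425 + C1*exp(3*x) + C2*exp(x)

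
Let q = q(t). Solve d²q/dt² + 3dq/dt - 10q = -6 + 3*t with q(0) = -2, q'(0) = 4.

q = 51/100 - 233*exp(-5*t)/175 - 33*exp(2*t)/28 - 3*t/10

Characteristic equation r² + 3r - 10 = 0 factors as (r + 5)(r - 2) = 0, so r = -5, 2.
Hence q_h = C1*exp(-5*t) + C2*exp(2*t).
For the particular solution try q_p = A0 + A1*t. Substituting and matching coefficients of each power of t gives A0 = 51/100, A1 = -3/10, so q_p = 51/100 - 3*t/10.
General solution: q = 51/100 - 3*t/10 + C1*exp(-5*t) + C2*exp(2*t).
Apply the initial conditions: q(0) = 51/100 + C1 + C2 = -2 and q'(0) = -3/10 - 5*C1 + 2*C2 = 4. Solving gives C1 = -233/175, C2 = -33/28.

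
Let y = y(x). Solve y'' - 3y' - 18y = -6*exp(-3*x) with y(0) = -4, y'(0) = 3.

y = -79*exp(-3*x)/27 - 29*exp(6*x)/27 + 2*x*exp(-3*x)/3

Characteristic equation r² - 3r - 18 = 0 factors as (r - 6)(r + 3) = 0, so r = 6, -3.
Hence y_h = C1*exp(6*x) + C2*exp(-3*x).
Since exp(-3*x) solves the homogeneous equation (r = -3 is a root of multiplicity 1), multiply the trial by x. Try y_p = A*x*exp(-3*x). Substituting into the equation and dividing by exp(-3*x) gives A = 2/3, so y_p = 2*x*exp(-3*x)/3.
General solution: y = C1*exp(6*x) + C2*exp(-3*x) + 2*x*exp(-3*x)/3.
Apply the initial conditions: y(0) = C1 + C2 = -4 and y'(0) = 2/3 - 3*C2 + 6*C1 = 3. Solving gives C1 = -29/27, C2 = -79/27.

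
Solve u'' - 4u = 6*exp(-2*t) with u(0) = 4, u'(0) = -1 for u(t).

Characteristic equation r² - 4 = 0 factors as (r - 2)(r + 2) = 0, so r = 2, -2.
Hence u_h = C1*exp(2*t) + C2*exp(-2*t).
Since exp(-2*t) solves the homogeneous equation (r = -2 is a root of multiplicity 1), multiply the trial by t. Try u_p = A*t*exp(-2*t). Substituting into the equation and dividing by exp(-2*t) gives A = -3/2, so u_p = -3*t*exp(-2*t)/2.
General solution: u = C1*exp(2*t) + C2*exp(-2*t) - 3*t*exp(-2*t)/2.
Apply the initial conditions: u(0) = C1 + C2 = 4 and u'(0) = -3/2 - 2*C2 + 2*C1 = -1. Solving gives C1 = 17/8, C2 = 15/8.

u = 15*exp(-2*t)/8 + 17*exp(2*t)/8 - 3*t*exp(-2*t)/2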